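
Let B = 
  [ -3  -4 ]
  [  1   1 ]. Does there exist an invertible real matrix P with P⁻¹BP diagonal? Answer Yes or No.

No

Characteristic polynomial: p(μ) = μ^2 + 2μ + 1 = (μ + 1)^2.
μ = -1 has algebraic multiplicity 2; rank(B + 1I) = 1, so geometric multiplicity = 1.
Geometric multiplicity < algebraic multiplicity, so B is not diagonalizable.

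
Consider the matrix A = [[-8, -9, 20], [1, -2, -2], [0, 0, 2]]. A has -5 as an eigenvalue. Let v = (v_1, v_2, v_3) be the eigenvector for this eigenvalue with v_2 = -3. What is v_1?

9

A + 5I = [[-3, -9, 20], [1, 3, -2], [0, 0, 7]].
Solving (A + 5I)v = 0 gives the eigenspace spanned by (9, -3, 0).
With v_2 = -3, v = (9, -3, 0), so v_1 = 9.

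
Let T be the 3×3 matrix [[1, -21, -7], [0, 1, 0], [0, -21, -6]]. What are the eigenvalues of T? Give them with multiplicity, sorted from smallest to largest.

Characteristic polynomial: p(s) = s^3 + 4s^2 - 11s + 6 = (s - 1)^2(s + 6).
Roots (with multiplicity): -6, 1, 1.

-6, 1, 1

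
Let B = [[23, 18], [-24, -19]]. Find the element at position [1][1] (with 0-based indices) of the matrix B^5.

Characteristic polynomial: λ^2 - 4λ - 5 = (λ - 5)(λ + 1), so the eigenvalues are -1, 5.
λ=-1: eigenvector (-3, 4).
λ=5: eigenvector (-1, 1).
P = [[-3, -1], [4, 1]], D = diag(-1, 5), P⁻¹ = [[1, 1], [-4, -3]].
B⁵ = P·diag(-1, 3125)·P⁻¹ = [[12503, 9378], [-12504, -9379]].
The requested entry is -9379.

-9379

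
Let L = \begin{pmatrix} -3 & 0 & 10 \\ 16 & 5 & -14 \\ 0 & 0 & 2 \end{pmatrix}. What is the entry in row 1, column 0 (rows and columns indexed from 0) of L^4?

Characteristic polynomial: μ^3 - 4μ^2 - 11μ + 30 = (μ - 5)(μ - 2)(μ + 3), so the eigenvalues are -3, 2, 5.
μ=2: eigenvector (2, -6, 1).
μ=5: eigenvector (0, 1, 0).
μ=-3: eigenvector (1, -2, 0).
P = [[2, 0, 1], [-6, 1, -2], [1, 0, 0]], D = diag(2, 5, -3), P⁻¹ = [[0, 0, 1], [2, 1, 2], [1, 0, -2]].
L⁴ = P·diag(16, 625, 81)·P⁻¹ = [[81, 0, -130], [1088, 625, 1478], [0, 0, 16]].
The requested entry is 1088.

1088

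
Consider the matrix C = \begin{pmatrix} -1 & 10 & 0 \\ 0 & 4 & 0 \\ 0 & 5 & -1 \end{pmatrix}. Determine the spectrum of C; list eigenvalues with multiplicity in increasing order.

Characteristic polynomial: p(s) = s^3 - 2s^2 - 7s - 4 = (s - 4)(s + 1)^2.
Roots (with multiplicity): -1, -1, 4.

-1, -1, 4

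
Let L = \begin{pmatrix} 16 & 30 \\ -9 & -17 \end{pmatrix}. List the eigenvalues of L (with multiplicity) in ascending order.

Characteristic polynomial: p(r) = r^2 + r - 2 = (r - 1)(r + 2).
Roots (with multiplicity): -2, 1.

-2, 1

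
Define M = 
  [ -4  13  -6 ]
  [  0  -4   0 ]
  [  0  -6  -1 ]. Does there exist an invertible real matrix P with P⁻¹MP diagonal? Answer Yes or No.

Characteristic polynomial: p(r) = r^3 + 9r^2 + 24r + 16 = (r + 1)(r + 4)^2.
r = -4 has algebraic multiplicity 2; rank(M + 4I) = 2, so geometric multiplicity = 1.
Geometric multiplicity < algebraic multiplicity, so M is not diagonalizable.

No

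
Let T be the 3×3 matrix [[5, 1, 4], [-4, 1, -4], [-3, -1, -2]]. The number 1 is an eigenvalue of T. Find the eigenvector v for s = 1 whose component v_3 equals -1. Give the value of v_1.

1

T − 1I = [[4, 1, 4], [-4, 0, -4], [-3, -1, -3]].
Solving (T − 1I)v = 0 gives the eigenspace spanned by (1, 0, -1).
With v_3 = -1, v = (1, 0, -1), so v_1 = 1.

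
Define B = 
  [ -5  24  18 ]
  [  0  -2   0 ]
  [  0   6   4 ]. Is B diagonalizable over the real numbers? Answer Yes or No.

Characteristic polynomial: p(μ) = μ^3 + 3μ^2 - 18μ - 40 = (μ - 4)(μ + 2)(μ + 5).
All 3 eigenvalues are distinct, so B is diagonalizable.

Yes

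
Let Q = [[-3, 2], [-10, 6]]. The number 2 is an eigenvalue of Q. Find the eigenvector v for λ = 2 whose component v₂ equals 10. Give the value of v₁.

4

Q − 2I = [[-5, 2], [-10, 4]].
Solving (Q − 2I)v = 0 gives the eigenspace spanned by (4, 10).
With v₂ = 10, v = (4, 10), so v₁ = 4.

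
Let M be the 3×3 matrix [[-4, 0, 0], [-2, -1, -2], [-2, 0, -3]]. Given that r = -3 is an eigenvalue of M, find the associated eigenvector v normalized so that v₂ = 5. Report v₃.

5

M + 3I = [[-1, 0, 0], [-2, 2, -2], [-2, 0, 0]].
Solving (M + 3I)v = 0 gives the eigenspace spanned by (0, 5, 5).
With v₂ = 5, v = (0, 5, 5), so v₃ = 5.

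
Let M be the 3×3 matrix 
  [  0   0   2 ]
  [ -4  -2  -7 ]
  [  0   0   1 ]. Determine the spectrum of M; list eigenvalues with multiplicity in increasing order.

Characteristic polynomial: p(λ) = λ^3 + λ^2 - 2λ = λ(λ - 1)(λ + 2).
Roots (with multiplicity): -2, 0, 1.

-2, 0, 1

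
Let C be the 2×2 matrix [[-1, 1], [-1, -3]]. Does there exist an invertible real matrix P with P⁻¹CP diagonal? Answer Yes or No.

No

Characteristic polynomial: p(μ) = μ^2 + 4μ + 4 = (μ + 2)^2.
μ = -2 has algebraic multiplicity 2; rank(C + 2I) = 1, so geometric multiplicity = 1.
Geometric multiplicity < algebraic multiplicity, so C is not diagonalizable.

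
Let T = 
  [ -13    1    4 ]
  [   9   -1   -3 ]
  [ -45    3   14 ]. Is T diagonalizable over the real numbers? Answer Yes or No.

Characteristic polynomial: p(μ) = μ^3 - 3μ - 2 = (μ - 2)(μ + 1)^2.
μ = -1 has algebraic multiplicity 2; rank(T + 1I) = 2, so geometric multiplicity = 1.
Geometric multiplicity < algebraic multiplicity, so T is not diagonalizable.

No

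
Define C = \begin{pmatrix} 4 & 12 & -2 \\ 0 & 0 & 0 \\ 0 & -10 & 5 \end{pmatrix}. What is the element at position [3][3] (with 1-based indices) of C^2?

25

Characteristic polynomial: t^3 - 9t^2 + 20t = t(t - 5)(t - 4), so the eigenvalues are 0, 4, 5.
t=4: eigenvector (1, 0, 0).
t=0: eigenvector (-2, 1, 2).
t=5: eigenvector (-2, 0, 1).
P = [[1, -2, -2], [0, 1, 0], [0, 2, 1]], D = diag(4, 0, 5), P⁻¹ = [[1, -2, 2], [0, 1, 0], [0, -2, 1]].
C² = P·diag(16, 0, 25)·P⁻¹ = [[16, 68, -18], [0, 0, 0], [0, -50, 25]].
The requested entry is 25.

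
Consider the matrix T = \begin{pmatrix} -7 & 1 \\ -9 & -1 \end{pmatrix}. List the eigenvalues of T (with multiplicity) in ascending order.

-4, -4

Characteristic polynomial: p(s) = s^2 + 8s + 16 = (s + 4)^2.
Roots (with multiplicity): -4, -4.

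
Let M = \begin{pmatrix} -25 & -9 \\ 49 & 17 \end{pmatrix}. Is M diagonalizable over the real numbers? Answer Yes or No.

No

Characteristic polynomial: p(t) = t^2 + 8t + 16 = (t + 4)^2.
t = -4 has algebraic multiplicity 2; rank(M + 4I) = 1, so geometric multiplicity = 1.
Geometric multiplicity < algebraic multiplicity, so M is not diagonalizable.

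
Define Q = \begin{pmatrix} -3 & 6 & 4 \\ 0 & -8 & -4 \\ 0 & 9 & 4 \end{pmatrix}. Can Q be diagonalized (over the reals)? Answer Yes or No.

Characteristic polynomial: p(s) = s^3 + 7s^2 + 16s + 12 = (s + 2)^2(s + 3).
s = -2 has algebraic multiplicity 2; rank(Q + 2I) = 2, so geometric multiplicity = 1.
Geometric multiplicity < algebraic multiplicity, so Q is not diagonalizable.

No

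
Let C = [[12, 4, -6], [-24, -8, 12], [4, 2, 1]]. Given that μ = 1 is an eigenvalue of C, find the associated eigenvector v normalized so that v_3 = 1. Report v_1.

C − 1I = [[11, 4, -6], [-24, -9, 12], [4, 2, 0]].
Solving (C − 1I)v = 0 gives the eigenspace spanned by (2, -4, 1).
With v_3 = 1, v = (2, -4, 1), so v_1 = 2.

2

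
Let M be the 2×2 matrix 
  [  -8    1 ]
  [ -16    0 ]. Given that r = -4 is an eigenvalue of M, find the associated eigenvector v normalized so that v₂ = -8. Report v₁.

M + 4I = [[-4, 1], [-16, 4]].
Solving (M + 4I)v = 0 gives the eigenspace spanned by (-2, -8).
With v₂ = -8, v = (-2, -8), so v₁ = -2.

-2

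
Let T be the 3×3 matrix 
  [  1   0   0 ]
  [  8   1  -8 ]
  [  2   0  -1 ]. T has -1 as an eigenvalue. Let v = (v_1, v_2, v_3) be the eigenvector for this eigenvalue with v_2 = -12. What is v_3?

-3

T + 1I = [[2, 0, 0], [8, 2, -8], [2, 0, 0]].
Solving (T + 1I)v = 0 gives the eigenspace spanned by (0, -12, -3).
With v_2 = -12, v = (0, -12, -3), so v_3 = -3.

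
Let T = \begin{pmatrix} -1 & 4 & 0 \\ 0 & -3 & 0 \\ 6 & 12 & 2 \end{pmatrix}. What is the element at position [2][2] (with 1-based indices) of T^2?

Characteristic polynomial: r^3 + 2r^2 - 5r - 6 = (r - 2)(r + 1)(r + 3), so the eigenvalues are -3, -1, 2.
r=-1: eigenvector (1, 0, -2).
r=-3: eigenvector (-2, 1, 0).
r=2: eigenvector (0, 0, 1).
P = [[1, -2, 0], [0, 1, 0], [-2, 0, 1]], D = diag(-1, -3, 2), P⁻¹ = [[1, 2, 0], [0, 1, 0], [2, 4, 1]].
T² = P·diag(1, 9, 4)·P⁻¹ = [[1, -16, 0], [0, 9, 0], [6, 12, 4]].
The requested entry is 9.

9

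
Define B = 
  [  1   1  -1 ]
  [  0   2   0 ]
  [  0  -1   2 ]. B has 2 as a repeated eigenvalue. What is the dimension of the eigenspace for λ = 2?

B − 2I = [[-1, 1, -1], [0, 0, 0], [0, -1, 0]].
This matrix has rank 2, so its null space has dimension 3 − 2 = 1.

1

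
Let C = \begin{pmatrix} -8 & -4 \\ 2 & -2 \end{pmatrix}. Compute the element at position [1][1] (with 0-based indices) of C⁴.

-784

Characteristic polynomial: s^2 + 10s + 24 = (s + 4)(s + 6), so the eigenvalues are -6, -4.
s=-6: eigenvector (2, -1).
s=-4: eigenvector (1, -1).
P = [[2, 1], [-1, -1]], D = diag(-6, -4), P⁻¹ = [[1, 1], [-1, -2]].
C⁴ = P·diag(1296, 256)·P⁻¹ = [[2336, 2080], [-1040, -784]].
The requested entry is -784.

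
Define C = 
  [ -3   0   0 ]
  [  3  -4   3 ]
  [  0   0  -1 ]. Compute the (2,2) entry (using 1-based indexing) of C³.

-64

Characteristic polynomial: r^3 + 8r^2 + 19r + 12 = (r + 1)(r + 3)(r + 4), so the eigenvalues are -4, -3, -1.
r=-3: eigenvector (1, 3, 0).
r=-4: eigenvector (0, 1, 0).
r=-1: eigenvector (0, 1, 1).
P = [[1, 0, 0], [3, 1, 1], [0, 0, 1]], D = diag(-3, -4, -1), P⁻¹ = [[1, 0, 0], [-3, 1, -1], [0, 0, 1]].
C³ = P·diag(-27, -64, -1)·P⁻¹ = [[-27, 0, 0], [111, -64, 63], [0, 0, -1]].
The requested entry is -64.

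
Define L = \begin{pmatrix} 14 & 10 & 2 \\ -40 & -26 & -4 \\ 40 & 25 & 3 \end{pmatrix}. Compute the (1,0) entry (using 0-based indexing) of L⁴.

12800

Characteristic polynomial: λ^3 + 9λ^2 + 20λ + 12 = (λ + 1)(λ + 2)(λ + 6), so the eigenvalues are -6, -2, -1.
λ=-6: eigenvector (-2, 5, -5).
λ=-2: eigenvector (1, -2, 2).
λ=-1: eigenvector (2, -4, 5).
P = [[-2, 1, 2], [5, -2, -4], [-5, 2, 5]], D = diag(-6, -2, -1), P⁻¹ = [[2, 1, 0], [5, 0, -2], [0, 1, 1]].
L⁴ = P·diag(1296, 16, 1)·P⁻¹ = [[-5104, -2590, -30], [12800, 6476, 60], [-12800, -6475, -59]].
The requested entry is 12800.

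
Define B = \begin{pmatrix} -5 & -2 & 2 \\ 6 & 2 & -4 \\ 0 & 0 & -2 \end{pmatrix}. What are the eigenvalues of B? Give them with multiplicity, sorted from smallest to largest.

Characteristic polynomial: p(μ) = μ^3 + 5μ^2 + 8μ + 4 = (μ + 1)(μ + 2)^2.
Roots (with multiplicity): -2, -2, -1.

-2, -2, -1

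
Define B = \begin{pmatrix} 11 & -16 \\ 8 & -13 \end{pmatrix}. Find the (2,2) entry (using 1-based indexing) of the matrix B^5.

-6493

Characteristic polynomial: t^2 + 2t - 15 = (t - 3)(t + 5), so the eigenvalues are -5, 3.
t=3: eigenvector (-2, -1).
t=-5: eigenvector (1, 1).
P = [[-2, 1], [-1, 1]], D = diag(3, -5), P⁻¹ = [[-1, 1], [-1, 2]].
B⁵ = P·diag(243, -3125)·P⁻¹ = [[3611, -6736], [3368, -6493]].
The requested entry is -6493.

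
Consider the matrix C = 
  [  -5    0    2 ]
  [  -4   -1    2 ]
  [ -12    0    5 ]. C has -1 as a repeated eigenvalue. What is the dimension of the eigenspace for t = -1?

2

C + 1I = [[-4, 0, 2], [-4, 0, 2], [-12, 0, 6]].
This matrix has rank 1, so its null space has dimension 3 − 1 = 2.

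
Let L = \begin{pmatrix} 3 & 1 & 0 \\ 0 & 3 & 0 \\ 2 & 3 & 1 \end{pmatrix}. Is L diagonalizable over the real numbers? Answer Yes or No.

Characteristic polynomial: p(μ) = μ^3 - 7μ^2 + 15μ - 9 = (μ - 3)^2(μ - 1).
μ = 3 has algebraic multiplicity 2; rank(L − 3I) = 2, so geometric multiplicity = 1.
Geometric multiplicity < algebraic multiplicity, so L is not diagonalizable.

No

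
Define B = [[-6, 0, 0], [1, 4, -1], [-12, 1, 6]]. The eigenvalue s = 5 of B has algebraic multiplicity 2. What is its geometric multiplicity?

1

B − 5I = [[-11, 0, 0], [1, -1, -1], [-12, 1, 1]].
This matrix has rank 2, so its null space has dimension 3 − 2 = 1.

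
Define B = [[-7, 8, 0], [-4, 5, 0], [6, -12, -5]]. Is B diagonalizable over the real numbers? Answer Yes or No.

Characteristic polynomial: p(s) = s^3 + 7s^2 + 7s - 15 = (s - 1)(s + 3)(s + 5).
All 3 eigenvalues are distinct, so B is diagonalizable.

Yes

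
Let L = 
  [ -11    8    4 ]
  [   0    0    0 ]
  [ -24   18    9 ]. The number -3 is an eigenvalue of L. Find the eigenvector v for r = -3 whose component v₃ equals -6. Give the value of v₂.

L + 3I = [[-8, 8, 4], [0, 3, 0], [-24, 18, 12]].
Solving (L + 3I)v = 0 gives the eigenspace spanned by (-3, 0, -6).
With v₃ = -6, v = (-3, 0, -6), so v₂ = 0.

0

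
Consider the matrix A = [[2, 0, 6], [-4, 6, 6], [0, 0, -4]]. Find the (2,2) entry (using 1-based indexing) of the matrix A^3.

216

Characteristic polynomial: r^3 - 4r^2 - 20r + 48 = (r - 6)(r - 2)(r + 4), so the eigenvalues are -4, 2, 6.
r=2: eigenvector (1, 1, 0).
r=6: eigenvector (0, 1, 0).
r=-4: eigenvector (-1, -1, 1).
P = [[1, 0, -1], [1, 1, -1], [0, 0, 1]], D = diag(2, 6, -4), P⁻¹ = [[1, 0, 1], [-1, 1, 0], [0, 0, 1]].
A³ = P·diag(8, 216, -64)·P⁻¹ = [[8, 0, 72], [-208, 216, 72], [0, 0, -64]].
The requested entry is 216.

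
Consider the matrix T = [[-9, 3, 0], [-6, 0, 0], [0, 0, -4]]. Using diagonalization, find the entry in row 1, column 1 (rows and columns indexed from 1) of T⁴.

2511

Characteristic polynomial: λ^3 + 13λ^2 + 54λ + 72 = (λ + 3)(λ + 4)(λ + 6), so the eigenvalues are -6, -4, -3.
λ=-3: eigenvector (-1, -2, 0).
λ=-6: eigenvector (1, 1, 0).
λ=-4: eigenvector (0, 0, 1).
P = [[-1, 1, 0], [-2, 1, 0], [0, 0, 1]], D = diag(-3, -6, -4), P⁻¹ = [[1, -1, 0], [2, -1, 0], [0, 0, 1]].
T⁴ = P·diag(81, 1296, 256)·P⁻¹ = [[2511, -1215, 0], [2430, -1134, 0], [0, 0, 256]].
The requested entry is 2511.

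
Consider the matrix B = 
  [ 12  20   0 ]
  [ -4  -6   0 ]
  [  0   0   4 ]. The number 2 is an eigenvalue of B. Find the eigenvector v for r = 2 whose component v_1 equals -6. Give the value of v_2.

B − 2I = [[10, 20, 0], [-4, -8, 0], [0, 0, 2]].
Solving (B − 2I)v = 0 gives the eigenspace spanned by (-6, 3, 0).
With v_1 = -6, v = (-6, 3, 0), so v_2 = 3.

3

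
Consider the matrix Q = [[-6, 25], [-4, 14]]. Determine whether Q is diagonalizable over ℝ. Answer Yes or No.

Characteristic polynomial: p(r) = r^2 - 8r + 16 = (r - 4)^2.
r = 4 has algebraic multiplicity 2; rank(Q − 4I) = 1, so geometric multiplicity = 1.
Geometric multiplicity < algebraic multiplicity, so Q is not diagonalizable.

No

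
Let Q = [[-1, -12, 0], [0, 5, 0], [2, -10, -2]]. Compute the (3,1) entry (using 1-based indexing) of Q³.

Characteristic polynomial: μ^3 - 2μ^2 - 13μ - 10 = (μ - 5)(μ + 1)(μ + 2), so the eigenvalues are -2, -1, 5.
μ=-1: eigenvector (1, 0, 2).
μ=5: eigenvector (-2, 1, -2).
μ=-2: eigenvector (0, 0, 1).
P = [[1, -2, 0], [0, 1, 0], [2, -2, 1]], D = diag(-1, 5, -2), P⁻¹ = [[1, 2, 0], [0, 1, 0], [-2, -2, 1]].
Q³ = P·diag(-1, 125, -8)·P⁻¹ = [[-1, -252, 0], [0, 125, 0], [14, -238, -8]].
The requested entry is 14.

14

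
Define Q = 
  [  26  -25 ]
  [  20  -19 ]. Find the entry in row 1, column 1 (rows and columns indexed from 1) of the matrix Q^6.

Characteristic polynomial: μ^2 - 7μ + 6 = (μ - 6)(μ - 1), so the eigenvalues are 1, 6.
μ=6: eigenvector (5, 4).
μ=1: eigenvector (1, 1).
P = [[5, 1], [4, 1]], D = diag(6, 1), P⁻¹ = [[1, -1], [-4, 5]].
Q⁶ = P·diag(46656, 1)·P⁻¹ = [[233276, -233275], [186620, -186619]].
The requested entry is 233276.

233276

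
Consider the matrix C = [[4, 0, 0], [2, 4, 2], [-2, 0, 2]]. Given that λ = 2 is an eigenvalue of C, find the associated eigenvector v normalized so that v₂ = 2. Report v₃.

-2

C − 2I = [[2, 0, 0], [2, 2, 2], [-2, 0, 0]].
Solving (C − 2I)v = 0 gives the eigenspace spanned by (0, 2, -2).
With v₂ = 2, v = (0, 2, -2), so v₃ = -2.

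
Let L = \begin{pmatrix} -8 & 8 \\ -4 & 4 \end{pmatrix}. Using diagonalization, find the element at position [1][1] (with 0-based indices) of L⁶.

-4096

Characteristic polynomial: λ^2 + 4λ = λ(λ + 4), so the eigenvalues are -4, 0.
λ=0: eigenvector (-1, -1).
λ=-4: eigenvector (2, 1).
P = [[-1, 2], [-1, 1]], D = diag(0, -4), P⁻¹ = [[1, -2], [1, -1]].
L⁶ = P·diag(0, 4096)·P⁻¹ = [[8192, -8192], [4096, -4096]].
The requested entry is -4096.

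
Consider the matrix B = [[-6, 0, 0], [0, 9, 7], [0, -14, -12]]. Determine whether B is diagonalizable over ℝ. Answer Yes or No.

Yes

Characteristic polynomial: p(t) = t^3 + 9t^2 + 8t - 60 = (t - 2)(t + 5)(t + 6).
All 3 eigenvalues are distinct, so B is diagonalizable.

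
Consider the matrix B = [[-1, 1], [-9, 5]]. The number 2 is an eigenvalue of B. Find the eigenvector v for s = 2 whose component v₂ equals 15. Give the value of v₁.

B − 2I = [[-3, 1], [-9, 3]].
Solving (B − 2I)v = 0 gives the eigenspace spanned by (5, 15).
With v₂ = 15, v = (5, 15), so v₁ = 5.

5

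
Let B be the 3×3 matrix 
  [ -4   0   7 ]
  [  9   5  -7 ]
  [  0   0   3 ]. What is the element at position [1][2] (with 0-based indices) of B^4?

Characteristic polynomial: r^3 - 4r^2 - 17r + 60 = (r - 5)(r - 3)(r + 4), so the eigenvalues are -4, 3, 5.
r=-4: eigenvector (1, -1, 0).
r=5: eigenvector (0, 1, 0).
r=3: eigenvector (1, -1, 1).
P = [[1, 0, 1], [-1, 1, -1], [0, 0, 1]], D = diag(-4, 5, 3), P⁻¹ = [[1, 0, -1], [1, 1, 0], [0, 0, 1]].
B⁴ = P·diag(256, 625, 81)·P⁻¹ = [[256, 0, -175], [369, 625, 175], [0, 0, 81]].
The requested entry is 175.

175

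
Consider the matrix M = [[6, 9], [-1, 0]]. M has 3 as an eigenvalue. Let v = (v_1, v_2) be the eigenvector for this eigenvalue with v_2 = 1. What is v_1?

-3

M − 3I = [[3, 9], [-1, -3]].
Solving (M − 3I)v = 0 gives the eigenspace spanned by (-3, 1).
With v_2 = 1, v = (-3, 1), so v_1 = -3.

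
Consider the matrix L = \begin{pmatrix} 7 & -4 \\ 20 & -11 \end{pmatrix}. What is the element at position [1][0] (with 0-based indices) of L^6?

Characteristic polynomial: s^2 + 4s + 3 = (s + 1)(s + 3), so the eigenvalues are -3, -1.
s=-3: eigenvector (2, 5).
s=-1: eigenvector (1, 2).
P = [[2, 1], [5, 2]], D = diag(-3, -1), P⁻¹ = [[-2, 1], [5, -2]].
L⁶ = P·diag(729, 1)·P⁻¹ = [[-2911, 1456], [-7280, 3641]].
The requested entry is -7280.

-7280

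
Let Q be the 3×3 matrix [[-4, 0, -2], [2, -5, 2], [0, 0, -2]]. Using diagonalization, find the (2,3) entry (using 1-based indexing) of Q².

Characteristic polynomial: r^3 + 11r^2 + 38r + 40 = (r + 2)(r + 4)(r + 5), so the eigenvalues are -5, -4, -2.
r=-4: eigenvector (1, 2, 0).
r=-5: eigenvector (0, 1, 0).
r=-2: eigenvector (-1, 0, 1).
P = [[1, 0, -1], [2, 1, 0], [0, 0, 1]], D = diag(-4, -5, -2), P⁻¹ = [[1, 0, 1], [-2, 1, -2], [0, 0, 1]].
Q² = P·diag(16, 25, 4)·P⁻¹ = [[16, 0, 12], [-18, 25, -18], [0, 0, 4]].
The requested entry is -18.

-18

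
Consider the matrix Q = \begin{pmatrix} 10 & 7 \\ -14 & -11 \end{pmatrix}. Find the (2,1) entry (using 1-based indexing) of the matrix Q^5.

-2534

Characteristic polynomial: μ^2 + μ - 12 = (μ - 3)(μ + 4), so the eigenvalues are -4, 3.
μ=3: eigenvector (1, -1).
μ=-4: eigenvector (-1, 2).
P = [[1, -1], [-1, 2]], D = diag(3, -4), P⁻¹ = [[2, 1], [1, 1]].
Q⁵ = P·diag(243, -1024)·P⁻¹ = [[1510, 1267], [-2534, -2291]].
The requested entry is -2534.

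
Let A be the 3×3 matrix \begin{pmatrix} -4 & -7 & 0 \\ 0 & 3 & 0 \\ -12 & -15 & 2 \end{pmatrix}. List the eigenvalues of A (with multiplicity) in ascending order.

-4, 2, 3

Characteristic polynomial: p(t) = t^3 - t^2 - 14t + 24 = (t - 3)(t - 2)(t + 4).
Roots (with multiplicity): -4, 2, 3.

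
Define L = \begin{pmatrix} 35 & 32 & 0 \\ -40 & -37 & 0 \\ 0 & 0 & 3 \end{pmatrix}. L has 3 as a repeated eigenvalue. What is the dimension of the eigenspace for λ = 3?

L − 3I = [[32, 32, 0], [-40, -40, 0], [0, 0, 0]].
This matrix has rank 1, so its null space has dimension 3 − 1 = 2.

2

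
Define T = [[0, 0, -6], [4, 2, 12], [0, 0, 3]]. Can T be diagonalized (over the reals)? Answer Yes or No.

Characteristic polynomial: p(μ) = μ^3 - 5μ^2 + 6μ = μ(μ - 3)(μ - 2).
All 3 eigenvalues are distinct, so T is diagonalizable.

Yes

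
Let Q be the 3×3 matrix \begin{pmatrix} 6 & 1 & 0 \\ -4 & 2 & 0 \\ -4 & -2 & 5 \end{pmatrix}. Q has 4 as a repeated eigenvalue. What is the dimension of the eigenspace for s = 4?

Q − 4I = [[2, 1, 0], [-4, -2, 0], [-4, -2, 1]].
This matrix has rank 2, so its null space has dimension 3 − 2 = 1.

1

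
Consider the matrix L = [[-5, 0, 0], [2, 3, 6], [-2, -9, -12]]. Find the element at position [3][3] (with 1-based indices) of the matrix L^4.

Characteristic polynomial: s^3 + 14s^2 + 63s + 90 = (s + 3)(s + 5)(s + 6), so the eigenvalues are -6, -5, -3.
s=-5: eigenvector (1, -1, 1).
s=-3: eigenvector (0, -1, 1).
s=-6: eigenvector (0, -2, 3).
P = [[1, 0, 0], [-1, -1, -2], [1, 1, 3]], D = diag(-5, -3, -6), P⁻¹ = [[1, 0, 0], [-1, -3, -2], [0, 1, 1]].
L⁴ = P·diag(625, 81, 1296)·P⁻¹ = [[625, 0, 0], [-544, -2349, -2430], [544, 3645, 3726]].
The requested entry is 3726.

3726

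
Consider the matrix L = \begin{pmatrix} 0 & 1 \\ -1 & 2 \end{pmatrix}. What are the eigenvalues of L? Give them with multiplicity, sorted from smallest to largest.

Characteristic polynomial: p(μ) = μ^2 - 2μ + 1 = (μ - 1)^2.
Roots (with multiplicity): 1, 1.

1, 1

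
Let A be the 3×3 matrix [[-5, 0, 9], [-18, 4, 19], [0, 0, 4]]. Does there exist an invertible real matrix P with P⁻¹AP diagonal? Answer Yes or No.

Characteristic polynomial: p(r) = r^3 - 3r^2 - 24r + 80 = (r - 4)^2(r + 5).
r = 4 has algebraic multiplicity 2; rank(A − 4I) = 2, so geometric multiplicity = 1.
Geometric multiplicity < algebraic multiplicity, so A is not diagonalizable.

No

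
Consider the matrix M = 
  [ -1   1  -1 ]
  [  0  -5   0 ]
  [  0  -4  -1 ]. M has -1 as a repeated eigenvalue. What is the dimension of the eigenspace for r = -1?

M + 1I = [[0, 1, -1], [0, -4, 0], [0, -4, 0]].
This matrix has rank 2, so its null space has dimension 3 − 2 = 1.

1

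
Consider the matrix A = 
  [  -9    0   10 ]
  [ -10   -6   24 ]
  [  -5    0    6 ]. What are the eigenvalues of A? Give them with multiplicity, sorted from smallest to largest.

Characteristic polynomial: p(t) = t^3 + 9t^2 + 14t - 24 = (t - 1)(t + 4)(t + 6).
Roots (with multiplicity): -6, -4, 1.

-6, -4, 1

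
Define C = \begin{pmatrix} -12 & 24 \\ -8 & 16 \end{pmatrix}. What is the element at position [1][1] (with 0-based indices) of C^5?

Characteristic polynomial: μ^2 - 4μ = μ(μ - 4), so the eigenvalues are 0, 4.
μ=0: eigenvector (2, 1).
μ=4: eigenvector (-3, -2).
P = [[2, -3], [1, -2]], D = diag(0, 4), P⁻¹ = [[2, -3], [1, -2]].
C⁵ = P·diag(0, 1024)·P⁻¹ = [[-3072, 6144], [-2048, 4096]].
The requested entry is 4096.

4096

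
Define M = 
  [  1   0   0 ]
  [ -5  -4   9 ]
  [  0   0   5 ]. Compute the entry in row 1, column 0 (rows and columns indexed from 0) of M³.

Characteristic polynomial: r^3 - 2r^2 - 19r + 20 = (r - 5)(r - 1)(r + 4), so the eigenvalues are -4, 1, 5.
r=1: eigenvector (1, -1, 0).
r=-4: eigenvector (0, 1, 0).
r=5: eigenvector (0, 1, 1).
P = [[1, 0, 0], [-1, 1, 1], [0, 0, 1]], D = diag(1, -4, 5), P⁻¹ = [[1, 0, 0], [1, 1, -1], [0, 0, 1]].
M³ = P·diag(1, -64, 125)·P⁻¹ = [[1, 0, 0], [-65, -64, 189], [0, 0, 125]].
The requested entry is -65.

-65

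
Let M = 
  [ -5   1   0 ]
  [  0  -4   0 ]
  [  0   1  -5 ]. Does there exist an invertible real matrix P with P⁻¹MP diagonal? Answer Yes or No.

Characteristic polynomial: p(r) = r^3 + 14r^2 + 65r + 100 = (r + 4)(r + 5)^2.
r = -5 has algebraic multiplicity 2; rank(M + 5I) = 1, so geometric multiplicity = 2.
Every eigenvalue has geometric = algebraic multiplicity, so M is diagonalizable.

Yes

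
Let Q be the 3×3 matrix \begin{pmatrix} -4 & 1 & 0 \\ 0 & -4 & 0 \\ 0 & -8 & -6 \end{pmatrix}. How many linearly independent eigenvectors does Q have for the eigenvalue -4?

Q + 4I = [[0, 1, 0], [0, 0, 0], [0, -8, -2]].
This matrix has rank 2, so its null space has dimension 3 − 2 = 1.

1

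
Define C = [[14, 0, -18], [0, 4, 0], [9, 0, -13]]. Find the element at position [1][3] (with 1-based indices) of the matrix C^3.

-378

Characteristic polynomial: r^3 - 5r^2 - 16r + 80 = (r - 5)(r - 4)(r + 4), so the eigenvalues are -4, 4, 5.
r=-4: eigenvector (1, 0, 1).
r=4: eigenvector (0, 1, 0).
r=5: eigenvector (2, 0, 1).
P = [[1, 0, 2], [0, 1, 0], [1, 0, 1]], D = diag(-4, 4, 5), P⁻¹ = [[-1, 0, 2], [0, 1, 0], [1, 0, -1]].
C³ = P·diag(-64, 64, 125)·P⁻¹ = [[314, 0, -378], [0, 64, 0], [189, 0, -253]].
The requested entry is -378.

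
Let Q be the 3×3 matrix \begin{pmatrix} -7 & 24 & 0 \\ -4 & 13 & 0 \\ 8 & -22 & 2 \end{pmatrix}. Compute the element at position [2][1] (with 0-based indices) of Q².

-138

Characteristic polynomial: λ^3 - 8λ^2 + 17λ - 10 = (λ - 5)(λ - 2)(λ - 1), so the eigenvalues are 1, 2, 5.
λ=5: eigenvector (2, 1, -2).
λ=1: eigenvector (3, 1, -2).
λ=2: eigenvector (0, 0, 1).
P = [[2, 3, 0], [1, 1, 0], [-2, -2, 1]], D = diag(5, 1, 2), P⁻¹ = [[-1, 3, 0], [1, -2, 0], [0, 2, 1]].
Q² = P·diag(25, 1, 4)·P⁻¹ = [[-47, 144, 0], [-24, 73, 0], [48, -138, 4]].
The requested entry is -138.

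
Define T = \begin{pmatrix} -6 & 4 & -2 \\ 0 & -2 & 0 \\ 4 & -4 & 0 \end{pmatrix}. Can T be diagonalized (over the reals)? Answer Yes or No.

Yes

Characteristic polynomial: p(μ) = μ^3 + 8μ^2 + 20μ + 16 = (μ + 2)^2(μ + 4).
μ = -2 has algebraic multiplicity 2; rank(T + 2I) = 1, so geometric multiplicity = 2.
Every eigenvalue has geometric = algebraic multiplicity, so T is diagonalizable.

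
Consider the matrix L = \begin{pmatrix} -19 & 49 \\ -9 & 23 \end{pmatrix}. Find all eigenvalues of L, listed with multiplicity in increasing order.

2, 2

Characteristic polynomial: p(r) = r^2 - 4r + 4 = (r - 2)^2.
Roots (with multiplicity): 2, 2.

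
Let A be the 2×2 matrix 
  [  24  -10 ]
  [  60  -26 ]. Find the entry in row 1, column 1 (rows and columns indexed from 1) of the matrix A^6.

Characteristic polynomial: r^2 + 2r - 24 = (r - 4)(r + 6), so the eigenvalues are -6, 4.
r=-6: eigenvector (1, 3).
r=4: eigenvector (1, 2).
P = [[1, 1], [3, 2]], D = diag(-6, 4), P⁻¹ = [[-2, 1], [3, -1]].
A⁶ = P·diag(46656, 4096)·P⁻¹ = [[-81024, 42560], [-255360, 131776]].
The requested entry is -81024.

-81024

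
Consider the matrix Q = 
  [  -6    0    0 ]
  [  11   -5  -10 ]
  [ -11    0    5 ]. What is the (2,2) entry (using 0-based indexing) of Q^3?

125

Characteristic polynomial: t^3 + 6t^2 - 25t - 150 = (t - 5)(t + 5)(t + 6), so the eigenvalues are -6, -5, 5.
t=-6: eigenvector (1, -1, 1).
t=5: eigenvector (0, -1, 1).
t=-5: eigenvector (0, 1, 0).
P = [[1, 0, 0], [-1, -1, 1], [1, 1, 0]], D = diag(-6, 5, -5), P⁻¹ = [[1, 0, 0], [-1, 0, 1], [0, 1, 1]].
Q³ = P·diag(-216, 125, -125)·P⁻¹ = [[-216, 0, 0], [341, -125, -250], [-341, 0, 125]].
The requested entry is 125.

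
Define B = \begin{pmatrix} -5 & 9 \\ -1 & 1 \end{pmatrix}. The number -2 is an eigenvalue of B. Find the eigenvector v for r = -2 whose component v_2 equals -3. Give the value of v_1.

-9

B + 2I = [[-3, 9], [-1, 3]].
Solving (B + 2I)v = 0 gives the eigenspace spanned by (-9, -3).
With v_2 = -3, v = (-9, -3), so v_1 = -9.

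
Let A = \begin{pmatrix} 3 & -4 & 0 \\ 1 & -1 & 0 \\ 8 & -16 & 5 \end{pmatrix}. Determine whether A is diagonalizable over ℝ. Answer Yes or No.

No

Characteristic polynomial: p(s) = s^3 - 7s^2 + 11s - 5 = (s - 5)(s - 1)^2.
s = 1 has algebraic multiplicity 2; rank(A − 1I) = 2, so geometric multiplicity = 1.
Geometric multiplicity < algebraic multiplicity, so A is not diagonalizable.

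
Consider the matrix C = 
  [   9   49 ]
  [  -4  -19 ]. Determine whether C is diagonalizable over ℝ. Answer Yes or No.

Characteristic polynomial: p(r) = r^2 + 10r + 25 = (r + 5)^2.
r = -5 has algebraic multiplicity 2; rank(C + 5I) = 1, so geometric multiplicity = 1.
Geometric multiplicity < algebraic multiplicity, so C is not diagonalizable.

No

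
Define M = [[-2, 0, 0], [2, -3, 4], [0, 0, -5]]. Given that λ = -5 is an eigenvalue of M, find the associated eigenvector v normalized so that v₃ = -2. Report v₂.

M + 5I = [[3, 0, 0], [2, 2, 4], [0, 0, 0]].
Solving (M + 5I)v = 0 gives the eigenspace spanned by (0, 4, -2).
With v₃ = -2, v = (0, 4, -2), so v₂ = 4.

4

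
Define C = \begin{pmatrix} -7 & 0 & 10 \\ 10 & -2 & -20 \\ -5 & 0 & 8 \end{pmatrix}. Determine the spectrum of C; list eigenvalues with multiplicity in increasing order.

Characteristic polynomial: p(r) = r^3 + r^2 - 8r - 12 = (r - 3)(r + 2)^2.
Roots (with multiplicity): -2, -2, 3.

-2, -2, 3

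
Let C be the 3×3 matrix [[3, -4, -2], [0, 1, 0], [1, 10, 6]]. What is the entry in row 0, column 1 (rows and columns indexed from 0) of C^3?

-244

Characteristic polynomial: r^3 - 10r^2 + 29r - 20 = (r - 5)(r - 4)(r - 1), so the eigenvalues are 1, 4, 5.
r=5: eigenvector (1, 0, -1).
r=4: eigenvector (2, 0, -1).
r=1: eigenvector (0, 1, -2).
P = [[1, 2, 0], [0, 0, 1], [-1, -1, -2]], D = diag(5, 4, 1), P⁻¹ = [[-1, -4, -2], [1, 2, 1], [0, 1, 0]].
C³ = P·diag(125, 64, 1)·P⁻¹ = [[3, -244, -122], [0, 1, 0], [61, 370, 186]].
The requested entry is -244.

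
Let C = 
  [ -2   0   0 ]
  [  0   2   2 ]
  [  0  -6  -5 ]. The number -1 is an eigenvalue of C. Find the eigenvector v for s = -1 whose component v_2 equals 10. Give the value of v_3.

-15

C + 1I = [[-1, 0, 0], [0, 3, 2], [0, -6, -4]].
Solving (C + 1I)v = 0 gives the eigenspace spanned by (0, 10, -15).
With v_2 = 10, v = (0, 10, -15), so v_3 = -15.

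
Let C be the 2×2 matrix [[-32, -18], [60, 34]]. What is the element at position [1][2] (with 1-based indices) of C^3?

Characteristic polynomial: μ^2 - 2μ - 8 = (μ - 4)(μ + 2), so the eigenvalues are -2, 4.
μ=4: eigenvector (1, -2).
μ=-2: eigenvector (3, -5).
P = [[1, 3], [-2, -5]], D = diag(4, -2), P⁻¹ = [[-5, -3], [2, 1]].
C³ = P·diag(64, -8)·P⁻¹ = [[-368, -216], [720, 424]].
The requested entry is -216.

-216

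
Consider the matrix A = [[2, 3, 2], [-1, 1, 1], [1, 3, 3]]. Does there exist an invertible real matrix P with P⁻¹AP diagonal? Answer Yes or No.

No

Characteristic polynomial: p(λ) = λ^3 - 6λ^2 + 9λ - 4 = (λ - 4)(λ - 1)^2.
λ = 1 has algebraic multiplicity 2; rank(A − 1I) = 2, so geometric multiplicity = 1.
Geometric multiplicity < algebraic multiplicity, so A is not diagonalizable.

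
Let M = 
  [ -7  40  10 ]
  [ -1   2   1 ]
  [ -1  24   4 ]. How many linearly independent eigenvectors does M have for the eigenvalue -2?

1

M + 2I = [[-5, 40, 10], [-1, 4, 1], [-1, 24, 6]].
This matrix has rank 2, so its null space has dimension 3 − 2 = 1.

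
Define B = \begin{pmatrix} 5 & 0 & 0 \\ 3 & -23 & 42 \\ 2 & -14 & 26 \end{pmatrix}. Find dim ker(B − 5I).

1

B − 5I = [[0, 0, 0], [3, -28, 42], [2, -14, 21]].
This matrix has rank 2, so its null space has dimension 3 − 2 = 1.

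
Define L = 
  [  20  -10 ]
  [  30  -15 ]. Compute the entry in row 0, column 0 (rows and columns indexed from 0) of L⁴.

Characteristic polynomial: μ^2 - 5μ = μ(μ - 5), so the eigenvalues are 0, 5.
μ=0: eigenvector (1, 2).
μ=5: eigenvector (-2, -3).
P = [[1, -2], [2, -3]], D = diag(0, 5), P⁻¹ = [[-3, 2], [-2, 1]].
L⁴ = P·diag(0, 625)·P⁻¹ = [[2500, -1250], [3750, -1875]].
The requested entry is 2500.

2500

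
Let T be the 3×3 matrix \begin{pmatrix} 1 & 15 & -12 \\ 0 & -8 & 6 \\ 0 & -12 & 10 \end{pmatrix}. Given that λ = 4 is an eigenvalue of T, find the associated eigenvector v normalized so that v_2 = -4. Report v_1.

12

T − 4I = [[-3, 15, -12], [0, -12, 6], [0, -12, 6]].
Solving (T − 4I)v = 0 gives the eigenspace spanned by (12, -4, -8).
With v_2 = -4, v = (12, -4, -8), so v_1 = 12.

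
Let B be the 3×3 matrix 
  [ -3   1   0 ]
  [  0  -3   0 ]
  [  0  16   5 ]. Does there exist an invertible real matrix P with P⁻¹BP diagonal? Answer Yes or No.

Characteristic polynomial: p(t) = t^3 + t^2 - 21t - 45 = (t - 5)(t + 3)^2.
t = -3 has algebraic multiplicity 2; rank(B + 3I) = 2, so geometric multiplicity = 1.
Geometric multiplicity < algebraic multiplicity, so B is not diagonalizable.

No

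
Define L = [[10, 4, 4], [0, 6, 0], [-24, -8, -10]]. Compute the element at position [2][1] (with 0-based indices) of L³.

Characteristic polynomial: λ^3 - 6λ^2 - 4λ + 24 = (λ - 6)(λ - 2)(λ + 2), so the eigenvalues are -2, 2, 6.
λ=2: eigenvector (1, 0, -2).
λ=6: eigenvector (1, 1, -2).
λ=-2: eigenvector (-1, 0, 3).
P = [[1, 1, -1], [0, 1, 0], [-2, -2, 3]], D = diag(2, 6, -2), P⁻¹ = [[3, -1, 1], [0, 1, 0], [2, 0, 1]].
L³ = P·diag(8, 216, -8)·P⁻¹ = [[40, 208, 16], [0, 216, 0], [-96, -416, -40]].
The requested entry is -416.

-416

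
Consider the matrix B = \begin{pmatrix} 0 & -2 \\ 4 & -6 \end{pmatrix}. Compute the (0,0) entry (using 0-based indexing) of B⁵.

960

Characteristic polynomial: s^2 + 6s + 8 = (s + 2)(s + 4), so the eigenvalues are -4, -2.
s=-4: eigenvector (1, 2).
s=-2: eigenvector (1, 1).
P = [[1, 1], [2, 1]], D = diag(-4, -2), P⁻¹ = [[-1, 1], [2, -1]].
B⁵ = P·diag(-1024, -32)·P⁻¹ = [[960, -992], [1984, -2016]].
The requested entry is 960.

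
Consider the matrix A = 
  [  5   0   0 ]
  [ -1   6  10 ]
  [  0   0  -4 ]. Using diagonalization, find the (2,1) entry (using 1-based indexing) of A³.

Characteristic polynomial: λ^3 - 7λ^2 - 14λ + 120 = (λ - 6)(λ - 5)(λ + 4), so the eigenvalues are -4, 5, 6.
λ=5: eigenvector (1, 1, 0).
λ=-4: eigenvector (0, -1, 1).
λ=6: eigenvector (0, 1, 0).
P = [[1, 0, 0], [1, -1, 1], [0, 1, 0]], D = diag(5, -4, 6), P⁻¹ = [[1, 0, 0], [0, 0, 1], [-1, 1, 1]].
A³ = P·diag(125, -64, 216)·P⁻¹ = [[125, 0, 0], [-91, 216, 280], [0, 0, -64]].
The requested entry is -91.

-91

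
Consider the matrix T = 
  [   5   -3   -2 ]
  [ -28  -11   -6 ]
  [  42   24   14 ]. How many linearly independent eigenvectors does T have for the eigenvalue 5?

1

T − 5I = [[0, -3, -2], [-28, -16, -6], [42, 24, 9]].
This matrix has rank 2, so its null space has dimension 3 − 2 = 1.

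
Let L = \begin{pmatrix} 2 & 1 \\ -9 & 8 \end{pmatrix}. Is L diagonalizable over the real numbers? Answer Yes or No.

No

Characteristic polynomial: p(s) = s^2 - 10s + 25 = (s - 5)^2.
s = 5 has algebraic multiplicity 2; rank(L − 5I) = 1, so geometric multiplicity = 1.
Geometric multiplicity < algebraic multiplicity, so L is not diagonalizable.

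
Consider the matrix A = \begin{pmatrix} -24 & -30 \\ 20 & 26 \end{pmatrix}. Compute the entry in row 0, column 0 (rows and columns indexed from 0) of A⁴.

Characteristic polynomial: t^2 - 2t - 24 = (t - 6)(t + 4), so the eigenvalues are -4, 6.
t=-4: eigenvector (-3, 2).
t=6: eigenvector (1, -1).
P = [[-3, 1], [2, -1]], D = diag(-4, 6), P⁻¹ = [[-1, -1], [-2, -3]].
A⁴ = P·diag(256, 1296)·P⁻¹ = [[-1824, -3120], [2080, 3376]].
The requested entry is -1824.

-1824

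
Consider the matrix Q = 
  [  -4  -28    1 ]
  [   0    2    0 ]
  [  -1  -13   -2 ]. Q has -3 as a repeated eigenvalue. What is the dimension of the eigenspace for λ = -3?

Q + 3I = [[-1, -28, 1], [0, 5, 0], [-1, -13, 1]].
This matrix has rank 2, so its null space has dimension 3 − 2 = 1.

1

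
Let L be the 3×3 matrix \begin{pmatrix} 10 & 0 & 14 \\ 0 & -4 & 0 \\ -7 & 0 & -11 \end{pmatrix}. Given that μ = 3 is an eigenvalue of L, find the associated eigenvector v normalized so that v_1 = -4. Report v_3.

2

L − 3I = [[7, 0, 14], [0, -7, 0], [-7, 0, -14]].
Solving (L − 3I)v = 0 gives the eigenspace spanned by (-4, 0, 2).
With v_1 = -4, v = (-4, 0, 2), so v_3 = 2.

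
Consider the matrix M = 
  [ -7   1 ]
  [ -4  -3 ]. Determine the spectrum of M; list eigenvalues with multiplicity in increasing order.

Characteristic polynomial: p(r) = r^2 + 10r + 25 = (r + 5)^2.
Roots (with multiplicity): -5, -5.

-5, -5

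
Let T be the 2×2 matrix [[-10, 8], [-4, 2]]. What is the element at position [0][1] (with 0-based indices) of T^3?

Characteristic polynomial: μ^2 + 8μ + 12 = (μ + 2)(μ + 6), so the eigenvalues are -6, -2.
μ=-2: eigenvector (1, 1).
μ=-6: eigenvector (-2, -1).
P = [[1, -2], [1, -1]], D = diag(-2, -6), P⁻¹ = [[-1, 2], [-1, 1]].
T³ = P·diag(-8, -216)·P⁻¹ = [[-424, 416], [-208, 200]].
The requested entry is 416.

416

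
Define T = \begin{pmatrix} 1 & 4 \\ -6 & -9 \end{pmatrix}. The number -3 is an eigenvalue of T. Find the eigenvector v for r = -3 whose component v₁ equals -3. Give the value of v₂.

3

T + 3I = [[4, 4], [-6, -6]].
Solving (T + 3I)v = 0 gives the eigenspace spanned by (-3, 3).
With v₁ = -3, v = (-3, 3), so v₂ = 3.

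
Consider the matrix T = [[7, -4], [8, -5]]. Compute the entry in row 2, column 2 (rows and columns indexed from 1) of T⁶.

-727

Characteristic polynomial: λ^2 - 2λ - 3 = (λ - 3)(λ + 1), so the eigenvalues are -1, 3.
λ=-1: eigenvector (1, 2).
λ=3: eigenvector (1, 1).
P = [[1, 1], [2, 1]], D = diag(-1, 3), P⁻¹ = [[-1, 1], [2, -1]].
T⁶ = P·diag(1, 729)·P⁻¹ = [[1457, -728], [1456, -727]].
The requested entry is -727.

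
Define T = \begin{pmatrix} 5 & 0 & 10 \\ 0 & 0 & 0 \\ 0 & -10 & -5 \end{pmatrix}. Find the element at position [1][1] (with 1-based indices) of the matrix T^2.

Characteristic polynomial: λ^3 - 25λ = λ(λ - 5)(λ + 5), so the eigenvalues are -5, 0, 5.
λ=5: eigenvector (1, 0, 0).
λ=0: eigenvector (4, 1, -2).
λ=-5: eigenvector (-1, 0, 1).
P = [[1, 4, -1], [0, 1, 0], [0, -2, 1]], D = diag(5, 0, -5), P⁻¹ = [[1, -2, 1], [0, 1, 0], [0, 2, 1]].
T² = P·diag(25, 0, 25)·P⁻¹ = [[25, -100, 0], [0, 0, 0], [0, 50, 25]].
The requested entry is 25.

25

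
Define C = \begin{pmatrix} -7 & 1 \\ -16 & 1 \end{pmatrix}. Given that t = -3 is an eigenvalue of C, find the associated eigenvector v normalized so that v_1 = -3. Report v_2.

-12

C + 3I = [[-4, 1], [-16, 4]].
Solving (C + 3I)v = 0 gives the eigenspace spanned by (-3, -12).
With v_1 = -3, v = (-3, -12), so v_2 = -12.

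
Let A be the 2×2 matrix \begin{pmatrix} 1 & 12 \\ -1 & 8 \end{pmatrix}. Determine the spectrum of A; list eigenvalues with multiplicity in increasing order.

4, 5

Characteristic polynomial: p(λ) = λ^2 - 9λ + 20 = (λ - 5)(λ - 4).
Roots (with multiplicity): 4, 5.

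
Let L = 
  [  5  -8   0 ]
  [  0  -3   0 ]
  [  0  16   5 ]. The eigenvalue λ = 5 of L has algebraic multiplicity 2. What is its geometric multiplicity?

L − 5I = [[0, -8, 0], [0, -8, 0], [0, 16, 0]].
This matrix has rank 1, so its null space has dimension 3 − 1 = 2.

2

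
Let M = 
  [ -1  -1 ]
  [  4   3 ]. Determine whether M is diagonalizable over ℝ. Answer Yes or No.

No

Characteristic polynomial: p(λ) = λ^2 - 2λ + 1 = (λ - 1)^2.
λ = 1 has algebraic multiplicity 2; rank(M − 1I) = 1, so geometric multiplicity = 1.
Geometric multiplicity < algebraic multiplicity, so M is not diagonalizable.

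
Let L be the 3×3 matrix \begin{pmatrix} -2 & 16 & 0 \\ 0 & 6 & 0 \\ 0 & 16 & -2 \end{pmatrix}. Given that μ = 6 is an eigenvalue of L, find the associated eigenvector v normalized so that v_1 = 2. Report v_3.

2

L − 6I = [[-8, 16, 0], [0, 0, 0], [0, 16, -8]].
Solving (L − 6I)v = 0 gives the eigenspace spanned by (2, 1, 2).
With v_1 = 2, v = (2, 1, 2), so v_3 = 2.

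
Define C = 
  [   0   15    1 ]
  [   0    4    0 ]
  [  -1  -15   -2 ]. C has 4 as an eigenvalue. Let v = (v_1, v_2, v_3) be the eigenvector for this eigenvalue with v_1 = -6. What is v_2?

C − 4I = [[-4, 15, 1], [0, 0, 0], [-1, -15, -6]].
Solving (C − 4I)v = 0 gives the eigenspace spanned by (-6, -2, 6).
With v_1 = -6, v = (-6, -2, 6), so v_2 = -2.

-2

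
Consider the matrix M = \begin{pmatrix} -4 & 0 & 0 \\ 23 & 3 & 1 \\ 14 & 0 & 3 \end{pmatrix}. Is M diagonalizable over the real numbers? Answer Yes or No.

Characteristic polynomial: p(λ) = λ^3 - 2λ^2 - 15λ + 36 = (λ - 3)^2(λ + 4).
λ = 3 has algebraic multiplicity 2; rank(M − 3I) = 2, so geometric multiplicity = 1.
Geometric multiplicity < algebraic multiplicity, so M is not diagonalizable.

No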